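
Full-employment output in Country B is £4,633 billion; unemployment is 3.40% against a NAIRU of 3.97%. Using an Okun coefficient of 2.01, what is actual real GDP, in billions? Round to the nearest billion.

£4,686 billion

Unemployment gap = 3.4 - 3.97 = -0.57 points, so the output gap is -2.01 × (-0.57) = 1.1457%.
Actual GDP = 4633 × (1 + 1.1457/100) = 4633 × 1.011457 ≈ 4686 billion.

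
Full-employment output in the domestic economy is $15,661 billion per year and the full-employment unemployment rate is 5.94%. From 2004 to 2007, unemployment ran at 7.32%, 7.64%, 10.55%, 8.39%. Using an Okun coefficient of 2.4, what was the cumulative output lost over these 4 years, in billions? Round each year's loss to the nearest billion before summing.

Year 2004: gap = -2.4 × (7.32 - 5.94) = -3.312%, loss ≈ 15661 × 3.312/100 ≈ 519.
Year 2005: gap = -2.4 × (7.64 - 5.94) = -4.08%, loss ≈ 15661 × 4.08/100 ≈ 639.
Year 2006: gap = -2.4 × (10.55 - 5.94) = -11.064%, loss ≈ 15661 × 11.064/100 ≈ 1733.
Year 2007: gap = -2.4 × (8.39 - 5.94) = -5.88%, loss ≈ 15661 × 5.88/100 ≈ 921.
Total lost output = 519 + 639 + 1733 + 921 = 3812 billion.

$3,812 billion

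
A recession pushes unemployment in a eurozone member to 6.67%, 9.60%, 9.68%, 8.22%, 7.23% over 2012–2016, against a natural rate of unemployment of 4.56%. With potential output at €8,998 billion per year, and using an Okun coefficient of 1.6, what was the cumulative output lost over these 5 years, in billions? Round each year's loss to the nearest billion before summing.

€2,678 billion

Year 2012: gap = -1.6 × (6.67 - 4.56) = -3.376%, loss ≈ 8998 × 3.376/100 ≈ 304.
Year 2013: gap = -1.6 × (9.6 - 4.56) = -8.064%, loss ≈ 8998 × 8.064/100 ≈ 726.
Year 2014: gap = -1.6 × (9.68 - 4.56) = -8.192%, loss ≈ 8998 × 8.192/100 ≈ 737.
Year 2015: gap = -1.6 × (8.22 - 4.56) = -5.856%, loss ≈ 8998 × 5.856/100 ≈ 527.
Year 2016: gap = -1.6 × (7.23 - 4.56) = -4.272%, loss ≈ 8998 × 4.272/100 ≈ 384.
Total lost output = 304 + 726 + 737 + 527 + 384 = 2678 billion.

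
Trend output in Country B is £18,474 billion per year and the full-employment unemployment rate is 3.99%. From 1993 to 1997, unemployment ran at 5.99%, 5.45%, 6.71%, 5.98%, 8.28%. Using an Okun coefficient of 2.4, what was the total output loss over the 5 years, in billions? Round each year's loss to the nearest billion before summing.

£5,524 billion

Year 1993: gap = -2.4 × (5.99 - 3.99) = -4.8%, loss ≈ 18474 × 4.8/100 ≈ 887.
Year 1994: gap = -2.4 × (5.45 - 3.99) = -3.504%, loss ≈ 18474 × 3.504/100 ≈ 647.
Year 1995: gap = -2.4 × (6.71 - 3.99) = -6.528%, loss ≈ 18474 × 6.528/100 ≈ 1206.
Year 1996: gap = -2.4 × (5.98 - 3.99) = -4.776%, loss ≈ 18474 × 4.776/100 ≈ 882.
Year 1997: gap = -2.4 × (8.28 - 3.99) = -10.296%, loss ≈ 18474 × 10.296/100 ≈ 1902.
Total lost output = 887 + 647 + 1206 + 882 + 1902 = 5524 billion.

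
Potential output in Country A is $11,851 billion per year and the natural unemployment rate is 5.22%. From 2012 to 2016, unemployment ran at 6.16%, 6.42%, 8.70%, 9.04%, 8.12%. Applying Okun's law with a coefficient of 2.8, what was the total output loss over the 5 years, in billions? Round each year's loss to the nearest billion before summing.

Year 2012: gap = -2.8 × (6.16 - 5.22) = -2.632%, loss ≈ 11851 × 2.632/100 ≈ 312.
Year 2013: gap = -2.8 × (6.42 - 5.22) = -3.36%, loss ≈ 11851 × 3.36/100 ≈ 398.
Year 2014: gap = -2.8 × (8.7 - 5.22) = -9.744%, loss ≈ 11851 × 9.744/100 ≈ 1155.
Year 2015: gap = -2.8 × (9.04 - 5.22) = -10.696%, loss ≈ 11851 × 10.696/100 ≈ 1268.
Year 2016: gap = -2.8 × (8.12 - 5.22) = -8.12%, loss ≈ 11851 × 8.12/100 ≈ 962.
Total lost output = 312 + 398 + 1155 + 1268 + 962 = 4095 billion.

$4,095 billion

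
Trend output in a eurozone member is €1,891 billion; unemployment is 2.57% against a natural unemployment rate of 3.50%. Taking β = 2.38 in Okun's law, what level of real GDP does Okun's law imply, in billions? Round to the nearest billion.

€1,933 billion

Unemployment gap = 2.57 - 3.5 = -0.93 points, so the output gap is -2.38 × (-0.93) = 2.2134%.
Actual GDP = 1891 × (1 + 2.2134/100) = 1891 × 1.022134 ≈ 1933 billion.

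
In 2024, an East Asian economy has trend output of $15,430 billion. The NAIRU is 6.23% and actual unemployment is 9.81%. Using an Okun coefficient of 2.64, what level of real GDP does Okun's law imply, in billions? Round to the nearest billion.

Unemployment gap = 9.81 - 6.23 = 3.58 points, so the output gap is -2.64 × 3.58 = -9.4512%.
Actual GDP = 15430 × (1 - 9.4512/100) = 15430 × 0.905488 ≈ 13972 billion.

$13,972 billion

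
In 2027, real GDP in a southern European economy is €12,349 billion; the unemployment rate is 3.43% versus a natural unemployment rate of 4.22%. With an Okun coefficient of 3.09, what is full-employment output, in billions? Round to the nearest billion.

€12,055 billion

Unemployment gap = 3.43 - 4.22 = -0.79 points, so output gap = -3.09 × (-0.79) = 2.4411%.
Since Y = Y* × (1 + gap/100), Y* = 12349/1.024411 ≈ 12055 billion.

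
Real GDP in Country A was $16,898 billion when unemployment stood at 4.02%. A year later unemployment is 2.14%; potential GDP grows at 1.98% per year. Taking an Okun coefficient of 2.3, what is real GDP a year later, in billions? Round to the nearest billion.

$17,963 billion

Δu = 2.14 - 4.02 = -1.88 points.
Okun's law (growth form): g_Y = g_Y* - β × Δu = 1.98 - 2.3 × (-1.88) = 1.98 + 4.324 = 6.304%.
Real GDP in the next year = 16898 × (1 + 6.304/100) = 16898 × 1.06304 ≈ 17963 billion.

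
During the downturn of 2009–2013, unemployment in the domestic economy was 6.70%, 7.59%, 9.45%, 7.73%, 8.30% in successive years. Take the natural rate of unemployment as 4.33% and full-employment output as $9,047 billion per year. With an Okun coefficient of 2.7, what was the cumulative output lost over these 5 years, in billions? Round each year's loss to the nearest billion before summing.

Year 2009: gap = -2.7 × (6.7 - 4.33) = -6.399%, loss ≈ 9047 × 6.399/100 ≈ 579.
Year 2010: gap = -2.7 × (7.59 - 4.33) = -8.802%, loss ≈ 9047 × 8.802/100 ≈ 796.
Year 2011: gap = -2.7 × (9.45 - 4.33) = -13.824%, loss ≈ 9047 × 13.824/100 ≈ 1251.
Year 2012: gap = -2.7 × (7.73 - 4.33) = -9.18%, loss ≈ 9047 × 9.18/100 ≈ 831.
Year 2013: gap = -2.7 × (8.3 - 4.33) = -10.719%, loss ≈ 9047 × 10.719/100 ≈ 970.
Total lost output = 579 + 796 + 1251 + 831 + 970 = 4427 billion.

$4,427 billion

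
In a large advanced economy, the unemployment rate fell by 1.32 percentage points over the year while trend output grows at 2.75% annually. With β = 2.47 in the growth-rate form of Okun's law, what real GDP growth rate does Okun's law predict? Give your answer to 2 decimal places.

6.01%

Growth-rate Okun's law: g_Y = g_Y* - β × Δu.
g_Y = 2.75 - 2.47 × (-1.32) = 2.75 + 3.2604 = 6.0104%, i.e. 6.01% to 2 d.p.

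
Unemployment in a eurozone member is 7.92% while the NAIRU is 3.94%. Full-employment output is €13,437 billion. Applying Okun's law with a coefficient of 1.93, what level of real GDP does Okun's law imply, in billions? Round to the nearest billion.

€12,405 billion

Unemployment gap = 7.92 - 3.94 = 3.98 points, so the output gap is -1.93 × 3.98 = -7.6814%.
Actual GDP = 13437 × (1 - 7.6814/100) = 13437 × 0.923186 ≈ 12405 billion.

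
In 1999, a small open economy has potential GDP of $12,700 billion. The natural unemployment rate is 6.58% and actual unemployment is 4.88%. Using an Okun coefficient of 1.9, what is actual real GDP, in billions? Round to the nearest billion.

$13,110 billion

Unemployment gap = 4.88 - 6.58 = -1.7 points, so the output gap is -1.9 × (-1.7) = 3.23%.
Actual GDP = 12700 × (1 + 3.23/100) = 12700 × 1.0323 ≈ 13110 billion.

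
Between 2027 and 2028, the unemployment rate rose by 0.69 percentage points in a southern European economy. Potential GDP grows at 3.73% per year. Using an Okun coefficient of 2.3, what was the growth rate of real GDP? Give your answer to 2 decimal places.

Growth-rate Okun's law: g_Y = g_Y* - β × Δu.
g_Y = 3.73 - 2.3 × (0.69) = 3.73 - 1.587 = 2.143%, i.e. 2.14% to 2 d.p.

2.14%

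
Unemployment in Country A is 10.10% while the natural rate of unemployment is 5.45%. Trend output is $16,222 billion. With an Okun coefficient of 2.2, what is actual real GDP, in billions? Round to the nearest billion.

Unemployment gap = 10.1 - 5.45 = 4.65 points, so the output gap is -2.2 × 4.65 = -10.23%.
Actual GDP = 16222 × (1 - 10.23/100) = 16222 × 0.8977 ≈ 14562 billion.

$14,562 billion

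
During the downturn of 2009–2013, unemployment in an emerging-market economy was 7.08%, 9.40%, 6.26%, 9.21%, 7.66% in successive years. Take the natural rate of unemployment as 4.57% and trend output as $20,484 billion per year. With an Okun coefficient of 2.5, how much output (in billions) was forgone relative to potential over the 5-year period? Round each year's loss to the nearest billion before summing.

Year 2009: gap = -2.5 × (7.08 - 4.57) = -6.275%, loss ≈ 20484 × 6.275/100 ≈ 1285.
Year 2010: gap = -2.5 × (9.4 - 4.57) = -12.075%, loss ≈ 20484 × 12.075/100 ≈ 2473.
Year 2011: gap = -2.5 × (6.26 - 4.57) = -4.225%, loss ≈ 20484 × 4.225/100 ≈ 865.
Year 2012: gap = -2.5 × (9.21 - 4.57) = -11.6%, loss ≈ 20484 × 11.6/100 ≈ 2376.
Year 2013: gap = -2.5 × (7.66 - 4.57) = -7.725%, loss ≈ 20484 × 7.725/100 ≈ 1582.
Total lost output = 1285 + 2473 + 865 + 2376 + 1582 = 8581 billion.

$8,581 billion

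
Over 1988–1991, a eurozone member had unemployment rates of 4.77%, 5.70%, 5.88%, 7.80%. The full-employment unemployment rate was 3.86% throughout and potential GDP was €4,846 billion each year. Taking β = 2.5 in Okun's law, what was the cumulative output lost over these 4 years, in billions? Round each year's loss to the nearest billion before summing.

Year 1988: gap = -2.5 × (4.77 - 3.86) = -2.275%, loss ≈ 4846 × 2.275/100 ≈ 110.
Year 1989: gap = -2.5 × (5.7 - 3.86) = -4.6%, loss ≈ 4846 × 4.6/100 ≈ 223.
Year 1990: gap = -2.5 × (5.88 - 3.86) = -5.05%, loss ≈ 4846 × 5.05/100 ≈ 245.
Year 1991: gap = -2.5 × (7.8 - 3.86) = -9.85%, loss ≈ 4846 × 9.85/100 ≈ 477.
Total lost output = 110 + 223 + 245 + 477 = 1055 billion.

€1,055 billion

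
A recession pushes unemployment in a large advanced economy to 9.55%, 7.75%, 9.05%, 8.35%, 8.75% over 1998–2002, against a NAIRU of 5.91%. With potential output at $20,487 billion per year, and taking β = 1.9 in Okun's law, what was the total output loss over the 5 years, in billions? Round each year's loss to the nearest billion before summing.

$5,410 billion

Year 1998: gap = -1.9 × (9.55 - 5.91) = -6.916%, loss ≈ 20487 × 6.916/100 ≈ 1417.
Year 1999: gap = -1.9 × (7.75 - 5.91) = -3.496%, loss ≈ 20487 × 3.496/100 ≈ 716.
Year 2000: gap = -1.9 × (9.05 - 5.91) = -5.966%, loss ≈ 20487 × 5.966/100 ≈ 1222.
Year 2001: gap = -1.9 × (8.35 - 5.91) = -4.636%, loss ≈ 20487 × 4.636/100 ≈ 950.
Year 2002: gap = -1.9 × (8.75 - 5.91) = -5.396%, loss ≈ 20487 × 5.396/100 ≈ 1105.
Total lost output = 1417 + 716 + 1222 + 950 + 1105 = 5410 billion.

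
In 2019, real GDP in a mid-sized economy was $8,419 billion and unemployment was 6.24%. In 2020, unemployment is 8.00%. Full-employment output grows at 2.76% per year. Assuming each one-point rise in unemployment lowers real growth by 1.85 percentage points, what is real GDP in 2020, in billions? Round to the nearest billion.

$8,377 billion

Δu = 8 - 6.24 = 1.76 points.
Okun's law (growth form): g_Y = g_Y* - β × Δu = 2.76 - 1.85 × (1.76) = 2.76 - 3.256 = -0.496%.
Real GDP in the next year = 8419 × (1 - 0.496/100) = 8419 × 0.99504 ≈ 8377 billion.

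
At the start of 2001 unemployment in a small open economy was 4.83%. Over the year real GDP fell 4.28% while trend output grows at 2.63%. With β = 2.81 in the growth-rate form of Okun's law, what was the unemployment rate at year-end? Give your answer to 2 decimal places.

7.29%

Growth-rate Okun's law: g_Y = g_Y* - β × Δu, so Δu = (g_Y* - g_Y)/β.
Δu = (2.63 + 4.28)/2.81 = 6.91/2.81 = 2.46 percentage points.
Year-end unemployment = 4.83 + 2.46 = 7.29%.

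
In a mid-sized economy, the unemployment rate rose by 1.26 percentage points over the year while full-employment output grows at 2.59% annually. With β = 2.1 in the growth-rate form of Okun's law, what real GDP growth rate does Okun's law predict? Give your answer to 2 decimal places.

-0.06%

Growth-rate Okun's law: g_Y = g_Y* - β × Δu.
g_Y = 2.59 - 2.1 × (1.26) = 2.59 - 2.646 = -0.056%, i.e. -0.06% to 2 d.p.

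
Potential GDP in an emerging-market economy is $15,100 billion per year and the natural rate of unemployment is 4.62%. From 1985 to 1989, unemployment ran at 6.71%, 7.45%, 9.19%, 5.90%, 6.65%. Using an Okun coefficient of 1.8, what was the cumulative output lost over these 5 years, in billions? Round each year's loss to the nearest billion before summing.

$3,479 billion

Year 1985: gap = -1.8 × (6.71 - 4.62) = -3.762%, loss ≈ 15100 × 3.762/100 ≈ 568.
Year 1986: gap = -1.8 × (7.45 - 4.62) = -5.094%, loss ≈ 15100 × 5.094/100 ≈ 769.
Year 1987: gap = -1.8 × (9.19 - 4.62) = -8.226%, loss ≈ 15100 × 8.226/100 ≈ 1242.
Year 1988: gap = -1.8 × (5.9 - 4.62) = -2.304%, loss ≈ 15100 × 2.304/100 ≈ 348.
Year 1989: gap = -1.8 × (6.65 - 4.62) = -3.654%, loss ≈ 15100 × 3.654/100 ≈ 552.
Total lost output = 568 + 769 + 1242 + 348 + 552 = 3479 billion.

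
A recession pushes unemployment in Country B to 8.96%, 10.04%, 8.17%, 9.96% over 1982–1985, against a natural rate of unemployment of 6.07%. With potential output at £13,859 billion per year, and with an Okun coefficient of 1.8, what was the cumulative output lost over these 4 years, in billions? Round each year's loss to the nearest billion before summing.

Year 1982: gap = -1.8 × (8.96 - 6.07) = -5.202%, loss ≈ 13859 × 5.202/100 ≈ 721.
Year 1983: gap = -1.8 × (10.04 - 6.07) = -7.146%, loss ≈ 13859 × 7.146/100 ≈ 990.
Year 1984: gap = -1.8 × (8.17 - 6.07) = -3.78%, loss ≈ 13859 × 3.78/100 ≈ 524.
Year 1985: gap = -1.8 × (9.96 - 6.07) = -7.002%, loss ≈ 13859 × 7.002/100 ≈ 970.
Total lost output = 721 + 990 + 524 + 970 = 3205 billion.

£3,205 billion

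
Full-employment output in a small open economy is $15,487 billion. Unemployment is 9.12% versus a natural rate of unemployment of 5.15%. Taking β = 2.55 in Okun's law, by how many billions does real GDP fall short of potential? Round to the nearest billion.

$1,568 billion

Output gap = -2.55 × (9.12 - 5.15) = -2.55 × 3.97 = -10.1235%.
Actual GDP ≈ 15487 × 0.898765 ≈ 13919 billion, so the shortfall is 15487 - 13919 = 1568 billion.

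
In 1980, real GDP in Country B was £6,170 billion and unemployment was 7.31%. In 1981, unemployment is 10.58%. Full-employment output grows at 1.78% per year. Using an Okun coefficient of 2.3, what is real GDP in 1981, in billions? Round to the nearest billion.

Δu = 10.58 - 7.31 = 3.27 points.
Okun's law (growth form): g_Y = g_Y* - β × Δu = 1.78 - 2.3 × (3.27) = 1.78 - 7.521 = -5.741%.
Real GDP in the next year = 6170 × (1 - 5.741/100) = 6170 × 0.94259 ≈ 5816 billion.

£5,816 billion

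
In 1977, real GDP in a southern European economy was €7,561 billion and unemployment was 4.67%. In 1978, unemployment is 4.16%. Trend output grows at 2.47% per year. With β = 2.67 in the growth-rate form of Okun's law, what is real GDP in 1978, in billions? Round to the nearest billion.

Δu = 4.16 - 4.67 = -0.51 points.
Okun's law (growth form): g_Y = g_Y* - β × Δu = 2.47 - 2.67 × (-0.51) = 2.47 + 1.3617 = 3.8317%.
Real GDP in the next year = 7561 × (1 + 3.8317/100) = 7561 × 1.038317 ≈ 7851 billion.

€7,851 billion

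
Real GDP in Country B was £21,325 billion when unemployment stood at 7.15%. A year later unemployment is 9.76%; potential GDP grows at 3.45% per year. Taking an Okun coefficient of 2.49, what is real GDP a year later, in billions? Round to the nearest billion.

£20,675 billion

Δu = 9.76 - 7.15 = 2.61 points.
Okun's law (growth form): g_Y = g_Y* - β × Δu = 3.45 - 2.49 × (2.61) = 3.45 - 6.4989 = -3.0489%.
Real GDP in the next year = 21325 × (1 - 3.0489/100) = 21325 × 0.969511 ≈ 20675 billion.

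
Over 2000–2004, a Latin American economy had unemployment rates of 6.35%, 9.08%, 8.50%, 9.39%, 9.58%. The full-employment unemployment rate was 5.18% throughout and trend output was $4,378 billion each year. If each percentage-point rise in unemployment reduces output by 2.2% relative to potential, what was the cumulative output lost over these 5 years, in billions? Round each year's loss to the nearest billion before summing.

Year 2000: gap = -2.2 × (6.35 - 5.18) = -2.574%, loss ≈ 4378 × 2.574/100 ≈ 113.
Year 2001: gap = -2.2 × (9.08 - 5.18) = -8.58%, loss ≈ 4378 × 8.58/100 ≈ 376.
Year 2002: gap = -2.2 × (8.5 - 5.18) = -7.304%, loss ≈ 4378 × 7.304/100 ≈ 320.
Year 2003: gap = -2.2 × (9.39 - 5.18) = -9.262%, loss ≈ 4378 × 9.262/100 ≈ 405.
Year 2004: gap = -2.2 × (9.58 - 5.18) = -9.68%, loss ≈ 4378 × 9.68/100 ≈ 424.
Total lost output = 113 + 376 + 320 + 405 + 424 = 1638 billion.

$1,638 billion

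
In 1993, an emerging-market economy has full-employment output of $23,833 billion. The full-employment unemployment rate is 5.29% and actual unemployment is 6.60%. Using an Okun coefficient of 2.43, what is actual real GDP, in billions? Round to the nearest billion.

Unemployment gap = 6.6 - 5.29 = 1.31 points, so the output gap is -2.43 × 1.31 = -3.1833%.
Actual GDP = 23833 × (1 - 3.1833/100) = 23833 × 0.968167 ≈ 23074 billion.

$23,074 billion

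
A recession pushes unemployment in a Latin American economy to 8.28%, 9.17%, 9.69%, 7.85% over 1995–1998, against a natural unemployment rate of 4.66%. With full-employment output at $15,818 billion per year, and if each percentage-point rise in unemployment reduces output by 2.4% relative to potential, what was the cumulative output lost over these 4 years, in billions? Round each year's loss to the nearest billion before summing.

$6,207 billion

Year 1995: gap = -2.4 × (8.28 - 4.66) = -8.688%, loss ≈ 15818 × 8.688/100 ≈ 1374.
Year 1996: gap = -2.4 × (9.17 - 4.66) = -10.824%, loss ≈ 15818 × 10.824/100 ≈ 1712.
Year 1997: gap = -2.4 × (9.69 - 4.66) = -12.072%, loss ≈ 15818 × 12.072/100 ≈ 1910.
Year 1998: gap = -2.4 × (7.85 - 4.66) = -7.656%, loss ≈ 15818 × 7.656/100 ≈ 1211.
Total lost output = 1374 + 1712 + 1910 + 1211 = 6207 billion.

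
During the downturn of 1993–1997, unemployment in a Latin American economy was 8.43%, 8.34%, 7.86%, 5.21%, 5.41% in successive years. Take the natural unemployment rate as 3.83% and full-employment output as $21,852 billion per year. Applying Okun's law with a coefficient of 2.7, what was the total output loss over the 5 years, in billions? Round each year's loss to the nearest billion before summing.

Year 1993: gap = -2.7 × (8.43 - 3.83) = -12.42%, loss ≈ 21852 × 12.42/100 ≈ 2714.
Year 1994: gap = -2.7 × (8.34 - 3.83) = -12.177%, loss ≈ 21852 × 12.177/100 ≈ 2661.
Year 1995: gap = -2.7 × (7.86 - 3.83) = -10.881%, loss ≈ 21852 × 10.881/100 ≈ 2378.
Year 1996: gap = -2.7 × (5.21 - 3.83) = -3.726%, loss ≈ 21852 × 3.726/100 ≈ 814.
Year 1997: gap = -2.7 × (5.41 - 3.83) = -4.266%, loss ≈ 21852 × 4.266/100 ≈ 932.
Total lost output = 2714 + 2661 + 2378 + 814 + 932 = 9499 billion.

$9,499 billion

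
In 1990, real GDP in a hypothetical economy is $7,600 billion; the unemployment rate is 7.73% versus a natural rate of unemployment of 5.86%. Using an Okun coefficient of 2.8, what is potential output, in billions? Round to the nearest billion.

Unemployment gap = 7.73 - 5.86 = 1.87 points, so output gap = -2.8 × 1.87 = -5.236%.
Since Y = Y* × (1 + gap/100), Y* = 7600/0.94764 ≈ 8020 billion.

$8,020 billion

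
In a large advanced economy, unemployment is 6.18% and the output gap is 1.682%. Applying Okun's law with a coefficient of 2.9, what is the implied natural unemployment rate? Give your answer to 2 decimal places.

From Okun's law, u - u* = -(output gap)/β = -(1.682)/2.9 = -0.58 points.
So u* = 6.18 + 0.58 = 6.76%.

6.76%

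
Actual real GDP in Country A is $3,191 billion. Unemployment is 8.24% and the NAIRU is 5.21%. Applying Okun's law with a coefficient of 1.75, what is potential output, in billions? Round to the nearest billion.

$3,370 billion

Unemployment gap = 8.24 - 5.21 = 3.03 points, so output gap = -1.75 × 3.03 = -5.3025%.
Since Y = Y* × (1 + gap/100), Y* = 3191/0.946975 ≈ 3370 billion.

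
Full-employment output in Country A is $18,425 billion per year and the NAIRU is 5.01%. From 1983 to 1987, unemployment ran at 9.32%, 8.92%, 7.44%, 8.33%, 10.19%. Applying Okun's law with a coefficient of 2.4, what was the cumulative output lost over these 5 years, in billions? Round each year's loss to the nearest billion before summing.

Year 1983: gap = -2.4 × (9.32 - 5.01) = -10.344%, loss ≈ 18425 × 10.344/100 ≈ 1906.
Year 1984: gap = -2.4 × (8.92 - 5.01) = -9.384%, loss ≈ 18425 × 9.384/100 ≈ 1729.
Year 1985: gap = -2.4 × (7.44 - 5.01) = -5.832%, loss ≈ 18425 × 5.832/100 ≈ 1075.
Year 1986: gap = -2.4 × (8.33 - 5.01) = -7.968%, loss ≈ 18425 × 7.968/100 ≈ 1468.
Year 1987: gap = -2.4 × (10.19 - 5.01) = -12.432%, loss ≈ 18425 × 12.432/100 ≈ 2291.
Total lost output = 1906 + 1729 + 1075 + 1468 + 2291 = 8469 billion.

$8,469 billion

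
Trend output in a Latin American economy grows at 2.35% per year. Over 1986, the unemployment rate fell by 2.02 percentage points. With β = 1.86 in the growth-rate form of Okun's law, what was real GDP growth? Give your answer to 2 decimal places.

6.11%

Growth-rate Okun's law: g_Y = g_Y* - β × Δu.
g_Y = 2.35 - 1.86 × (-2.02) = 2.35 + 3.7572 = 6.1072%, i.e. 6.11% to 2 d.p.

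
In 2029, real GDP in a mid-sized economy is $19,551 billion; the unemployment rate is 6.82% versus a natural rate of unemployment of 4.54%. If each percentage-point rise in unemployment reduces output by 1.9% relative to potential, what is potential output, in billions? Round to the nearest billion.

Unemployment gap = 6.82 - 4.54 = 2.28 points, so output gap = -1.9 × 2.28 = -4.332%.
Since Y = Y* × (1 + gap/100), Y* = 19551/0.95668 ≈ 20436 billion.

$20,436 billion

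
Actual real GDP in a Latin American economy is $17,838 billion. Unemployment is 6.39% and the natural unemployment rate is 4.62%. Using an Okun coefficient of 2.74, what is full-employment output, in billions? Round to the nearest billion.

$18,747 billion

Unemployment gap = 6.39 - 4.62 = 1.77 points, so output gap = -2.74 × 1.77 = -4.8498%.
Since Y = Y* × (1 + gap/100), Y* = 17838/0.951502 ≈ 18747 billion.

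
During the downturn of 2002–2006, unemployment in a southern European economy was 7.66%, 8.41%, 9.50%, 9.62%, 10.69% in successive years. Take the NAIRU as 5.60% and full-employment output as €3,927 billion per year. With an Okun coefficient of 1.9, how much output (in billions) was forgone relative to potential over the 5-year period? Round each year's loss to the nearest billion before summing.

Year 2002: gap = -1.9 × (7.66 - 5.6) = -3.914%, loss ≈ 3927 × 3.914/100 ≈ 154.
Year 2003: gap = -1.9 × (8.41 - 5.6) = -5.339%, loss ≈ 3927 × 5.339/100 ≈ 210.
Year 2004: gap = -1.9 × (9.5 - 5.6) = -7.41%, loss ≈ 3927 × 7.41/100 ≈ 291.
Year 2005: gap = -1.9 × (9.62 - 5.6) = -7.638%, loss ≈ 3927 × 7.638/100 ≈ 300.
Year 2006: gap = -1.9 × (10.69 - 5.6) = -9.671%, loss ≈ 3927 × 9.671/100 ≈ 380.
Total lost output = 154 + 210 + 291 + 300 + 380 = 1335 billion.

€1,335 billion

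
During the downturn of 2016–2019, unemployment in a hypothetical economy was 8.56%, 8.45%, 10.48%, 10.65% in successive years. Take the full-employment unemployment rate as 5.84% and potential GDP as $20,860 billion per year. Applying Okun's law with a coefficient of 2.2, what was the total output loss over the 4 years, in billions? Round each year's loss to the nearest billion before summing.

$6,782 billion

Year 2016: gap = -2.2 × (8.56 - 5.84) = -5.984%, loss ≈ 20860 × 5.984/100 ≈ 1248.
Year 2017: gap = -2.2 × (8.45 - 5.84) = -5.742%, loss ≈ 20860 × 5.742/100 ≈ 1198.
Year 2018: gap = -2.2 × (10.48 - 5.84) = -10.208%, loss ≈ 20860 × 10.208/100 ≈ 2129.
Year 2019: gap = -2.2 × (10.65 - 5.84) = -10.582%, loss ≈ 20860 × 10.582/100 ≈ 2207.
Total lost output = 1248 + 1198 + 2129 + 2207 = 6782 billion.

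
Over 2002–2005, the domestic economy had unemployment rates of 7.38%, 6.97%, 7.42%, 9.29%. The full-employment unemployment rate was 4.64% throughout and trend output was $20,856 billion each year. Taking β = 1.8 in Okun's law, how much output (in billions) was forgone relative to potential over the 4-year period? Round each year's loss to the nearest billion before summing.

$4,694 billion

Year 2002: gap = -1.8 × (7.38 - 4.64) = -4.932%, loss ≈ 20856 × 4.932/100 ≈ 1029.
Year 2003: gap = -1.8 × (6.97 - 4.64) = -4.194%, loss ≈ 20856 × 4.194/100 ≈ 875.
Year 2004: gap = -1.8 × (7.42 - 4.64) = -5.004%, loss ≈ 20856 × 5.004/100 ≈ 1044.
Year 2005: gap = -1.8 × (9.29 - 4.64) = -8.37%, loss ≈ 20856 × 8.37/100 ≈ 1746.
Total lost output = 1029 + 875 + 1044 + 1746 = 4694 billion.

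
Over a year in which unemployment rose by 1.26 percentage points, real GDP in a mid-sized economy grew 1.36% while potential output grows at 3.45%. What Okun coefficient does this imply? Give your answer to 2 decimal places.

Growth form: g_Y = g_Y* - β × Δu, so β = (g_Y* - g_Y)/Δu.
β = (3.45 - 1.36)/1.26 = 2.09/1.26 = 1.66.

β ≈ 1.66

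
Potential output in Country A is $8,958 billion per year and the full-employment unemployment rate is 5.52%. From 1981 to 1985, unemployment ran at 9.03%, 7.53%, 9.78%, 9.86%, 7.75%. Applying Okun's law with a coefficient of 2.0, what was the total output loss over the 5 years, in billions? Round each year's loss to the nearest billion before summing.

$2,930 billion

Year 1981: gap = -2.0 × (9.03 - 5.52) = -7.02%, loss ≈ 8958 × 7.02/100 ≈ 629.
Year 1982: gap = -2.0 × (7.53 - 5.52) = -4.02%, loss ≈ 8958 × 4.02/100 ≈ 360.
Year 1983: gap = -2.0 × (9.78 - 5.52) = -8.52%, loss ≈ 8958 × 8.52/100 ≈ 763.
Year 1984: gap = -2.0 × (9.86 - 5.52) = -8.68%, loss ≈ 8958 × 8.68/100 ≈ 778.
Year 1985: gap = -2.0 × (7.75 - 5.52) = -4.46%, loss ≈ 8958 × 4.46/100 ≈ 400.
Total lost output = 629 + 360 + 763 + 778 + 400 = 2930 billion.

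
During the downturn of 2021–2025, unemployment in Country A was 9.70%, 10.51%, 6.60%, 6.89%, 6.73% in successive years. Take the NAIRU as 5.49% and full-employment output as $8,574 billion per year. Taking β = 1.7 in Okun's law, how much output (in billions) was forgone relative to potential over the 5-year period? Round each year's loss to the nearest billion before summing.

Year 2021: gap = -1.7 × (9.7 - 5.49) = -7.157%, loss ≈ 8574 × 7.157/100 ≈ 614.
Year 2022: gap = -1.7 × (10.51 - 5.49) = -8.534%, loss ≈ 8574 × 8.534/100 ≈ 732.
Year 2023: gap = -1.7 × (6.6 - 5.49) = -1.887%, loss ≈ 8574 × 1.887/100 ≈ 162.
Year 2024: gap = -1.7 × (6.89 - 5.49) = -2.38%, loss ≈ 8574 × 2.38/100 ≈ 204.
Year 2025: gap = -1.7 × (6.73 - 5.49) = -2.108%, loss ≈ 8574 × 2.108/100 ≈ 181.
Total lost output = 614 + 732 + 162 + 204 + 181 = 1893 billion.

$1,893 billion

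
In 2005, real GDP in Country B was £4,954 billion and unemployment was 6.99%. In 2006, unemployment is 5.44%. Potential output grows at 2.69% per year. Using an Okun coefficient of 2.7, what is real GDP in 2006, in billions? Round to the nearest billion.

Δu = 5.44 - 6.99 = -1.55 points.
Okun's law (growth form): g_Y = g_Y* - β × Δu = 2.69 - 2.7 × (-1.55) = 2.69 + 4.185 = 6.875%.
Real GDP in the next year = 4954 × (1 + 6.875/100) = 4954 × 1.06875 ≈ 5295 billion.

£5,295 billion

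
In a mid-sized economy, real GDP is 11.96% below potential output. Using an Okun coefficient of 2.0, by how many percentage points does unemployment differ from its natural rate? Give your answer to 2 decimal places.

5.98 percentage points

Okun's law: output gap = -β × (u - u*), so u - u* = -(output gap)/β.
u - u* = -(-11.96)/2.0 = 5.98 percentage points.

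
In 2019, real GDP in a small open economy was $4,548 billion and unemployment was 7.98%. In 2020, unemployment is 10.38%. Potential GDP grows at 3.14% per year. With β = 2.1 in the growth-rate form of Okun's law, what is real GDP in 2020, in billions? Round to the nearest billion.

$4,462 billion

Δu = 10.38 - 7.98 = 2.4 points.
Okun's law (growth form): g_Y = g_Y* - β × Δu = 3.14 - 2.1 × (2.40) = 3.14 - 5.04 = -1.9%.
Real GDP in the next year = 4548 × (1 - 1.9/100) = 4548 × 0.981 ≈ 4462 billion.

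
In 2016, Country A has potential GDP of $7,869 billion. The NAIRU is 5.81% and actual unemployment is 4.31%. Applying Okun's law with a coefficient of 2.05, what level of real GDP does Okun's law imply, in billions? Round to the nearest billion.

Unemployment gap = 4.31 - 5.81 = -1.5 points, so the output gap is -2.05 × (-1.5) = 3.075%.
Actual GDP = 7869 × (1 + 3.075/100) = 7869 × 1.03075 ≈ 8111 billion.

$8,111 billion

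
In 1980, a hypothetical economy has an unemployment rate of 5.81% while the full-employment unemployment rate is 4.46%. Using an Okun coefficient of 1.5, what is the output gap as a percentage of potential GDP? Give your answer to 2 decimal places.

-2.03%

The unemployment gap is 5.81 - 4.46 = 1.35 percentage points.
Okun's law gives an output gap of -1.5 × 1.35 = -2.025%, i.e. 2.03% below potential.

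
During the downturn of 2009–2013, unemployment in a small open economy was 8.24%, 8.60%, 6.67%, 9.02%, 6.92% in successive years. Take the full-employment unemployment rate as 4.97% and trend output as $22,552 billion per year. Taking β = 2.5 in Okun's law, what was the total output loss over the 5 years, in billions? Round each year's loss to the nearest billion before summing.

$8,231 billion

Year 2009: gap = -2.5 × (8.24 - 4.97) = -8.175%, loss ≈ 22552 × 8.175/100 ≈ 1844.
Year 2010: gap = -2.5 × (8.6 - 4.97) = -9.075%, loss ≈ 22552 × 9.075/100 ≈ 2047.
Year 2011: gap = -2.5 × (6.67 - 4.97) = -4.25%, loss ≈ 22552 × 4.25/100 ≈ 958.
Year 2012: gap = -2.5 × (9.02 - 4.97) = -10.125%, loss ≈ 22552 × 10.125/100 ≈ 2283.
Year 2013: gap = -2.5 × (6.92 - 4.97) = -4.875%, loss ≈ 22552 × 4.875/100 ≈ 1099.
Total lost output = 1844 + 2047 + 958 + 2283 + 1099 = 8231 billion.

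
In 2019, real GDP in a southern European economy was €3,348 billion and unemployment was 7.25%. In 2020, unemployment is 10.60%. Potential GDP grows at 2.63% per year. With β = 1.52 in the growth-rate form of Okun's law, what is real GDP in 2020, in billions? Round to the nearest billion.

Δu = 10.6 - 7.25 = 3.35 points.
Okun's law (growth form): g_Y = g_Y* - β × Δu = 2.63 - 1.52 × (3.35) = 2.63 - 5.092 = -2.462%.
Real GDP in the next year = 3348 × (1 - 2.462/100) = 3348 × 0.97538 ≈ 3266 billion.

€3,266 billion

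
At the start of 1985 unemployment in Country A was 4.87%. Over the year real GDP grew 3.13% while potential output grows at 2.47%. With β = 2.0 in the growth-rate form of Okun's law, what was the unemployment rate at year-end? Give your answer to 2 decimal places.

4.54%

Growth-rate Okun's law: g_Y = g_Y* - β × Δu, so Δu = (g_Y* - g_Y)/β.
Δu = (2.47 - 3.13)/2.0 = -0.66/2.0 = -0.33 percentage points.
Year-end unemployment = 4.87 - 0.33 = 4.54%.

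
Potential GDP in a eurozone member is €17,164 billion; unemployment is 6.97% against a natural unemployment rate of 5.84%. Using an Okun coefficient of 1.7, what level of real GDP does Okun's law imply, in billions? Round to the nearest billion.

Unemployment gap = 6.97 - 5.84 = 1.13 points, so the output gap is -1.7 × 1.13 = -1.921%.
Actual GDP = 17164 × (1 - 1.921/100) = 17164 × 0.98079 ≈ 16834 billion.

€16,834 billion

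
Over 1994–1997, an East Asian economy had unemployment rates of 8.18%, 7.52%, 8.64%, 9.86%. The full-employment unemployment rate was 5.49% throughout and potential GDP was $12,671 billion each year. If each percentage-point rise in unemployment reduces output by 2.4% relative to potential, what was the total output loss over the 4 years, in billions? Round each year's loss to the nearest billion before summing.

Year 1994: gap = -2.4 × (8.18 - 5.49) = -6.456%, loss ≈ 12671 × 6.456/100 ≈ 818.
Year 1995: gap = -2.4 × (7.52 - 5.49) = -4.872%, loss ≈ 12671 × 4.872/100 ≈ 617.
Year 1996: gap = -2.4 × (8.64 - 5.49) = -7.56%, loss ≈ 12671 × 7.56/100 ≈ 958.
Year 1997: gap = -2.4 × (9.86 - 5.49) = -10.488%, loss ≈ 12671 × 10.488/100 ≈ 1329.
Total lost output = 818 + 617 + 958 + 1329 = 3722 billion.

$3,722 billion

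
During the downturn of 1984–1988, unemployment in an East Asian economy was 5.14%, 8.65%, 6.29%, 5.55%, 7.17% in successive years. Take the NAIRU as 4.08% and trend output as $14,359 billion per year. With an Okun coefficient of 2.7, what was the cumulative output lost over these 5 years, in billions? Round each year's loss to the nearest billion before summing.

$4,808 billion

Year 1984: gap = -2.7 × (5.14 - 4.08) = -2.862%, loss ≈ 14359 × 2.862/100 ≈ 411.
Year 1985: gap = -2.7 × (8.65 - 4.08) = -12.339%, loss ≈ 14359 × 12.339/100 ≈ 1772.
Year 1986: gap = -2.7 × (6.29 - 4.08) = -5.967%, loss ≈ 14359 × 5.967/100 ≈ 857.
Year 1987: gap = -2.7 × (5.55 - 4.08) = -3.969%, loss ≈ 14359 × 3.969/100 ≈ 570.
Year 1988: gap = -2.7 × (7.17 - 4.08) = -8.343%, loss ≈ 14359 × 8.343/100 ≈ 1198.
Total lost output = 411 + 1772 + 857 + 570 + 1198 = 4808 billion.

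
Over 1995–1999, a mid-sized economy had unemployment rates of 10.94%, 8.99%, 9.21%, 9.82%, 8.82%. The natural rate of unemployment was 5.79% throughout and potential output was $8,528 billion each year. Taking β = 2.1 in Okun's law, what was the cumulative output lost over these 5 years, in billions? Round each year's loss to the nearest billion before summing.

Year 1995: gap = -2.1 × (10.94 - 5.79) = -10.815%, loss ≈ 8528 × 10.815/100 ≈ 922.
Year 1996: gap = -2.1 × (8.99 - 5.79) = -6.72%, loss ≈ 8528 × 6.72/100 ≈ 573.
Year 1997: gap = -2.1 × (9.21 - 5.79) = -7.182%, loss ≈ 8528 × 7.182/100 ≈ 612.
Year 1998: gap = -2.1 × (9.82 - 5.79) = -8.463%, loss ≈ 8528 × 8.463/100 ≈ 722.
Year 1999: gap = -2.1 × (8.82 - 5.79) = -6.363%, loss ≈ 8528 × 6.363/100 ≈ 543.
Total lost output = 922 + 573 + 612 + 722 + 543 = 3372 billion.

$3,372 billion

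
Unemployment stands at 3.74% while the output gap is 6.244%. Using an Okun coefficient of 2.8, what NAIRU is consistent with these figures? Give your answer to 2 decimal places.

From Okun's law, u - u* = -(output gap)/β = -(6.244)/2.8 = -2.23 points.
So u* = 3.74 + 2.23 = 5.97%.

5.97%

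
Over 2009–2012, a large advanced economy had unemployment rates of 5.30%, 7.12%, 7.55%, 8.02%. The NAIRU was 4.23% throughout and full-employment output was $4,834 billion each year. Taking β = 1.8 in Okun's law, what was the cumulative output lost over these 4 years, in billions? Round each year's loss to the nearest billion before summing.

$963 billion

Year 2009: gap = -1.8 × (5.3 - 4.23) = -1.926%, loss ≈ 4834 × 1.926/100 ≈ 93.
Year 2010: gap = -1.8 × (7.12 - 4.23) = -5.202%, loss ≈ 4834 × 5.202/100 ≈ 251.
Year 2011: gap = -1.8 × (7.55 - 4.23) = -5.976%, loss ≈ 4834 × 5.976/100 ≈ 289.
Year 2012: gap = -1.8 × (8.02 - 4.23) = -6.822%, loss ≈ 4834 × 6.822/100 ≈ 330.
Total lost output = 93 + 251 + 289 + 330 = 963 billion.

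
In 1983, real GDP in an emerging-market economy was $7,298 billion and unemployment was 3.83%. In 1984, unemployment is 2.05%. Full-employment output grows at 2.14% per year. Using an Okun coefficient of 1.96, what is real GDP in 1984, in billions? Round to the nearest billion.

$7,709 billion

Δu = 2.05 - 3.83 = -1.78 points.
Okun's law (growth form): g_Y = g_Y* - β × Δu = 2.14 - 1.96 × (-1.78) = 2.14 + 3.4888 = 5.6288%.
Real GDP in the next year = 7298 × (1 + 5.6288/100) = 7298 × 1.056288 ≈ 7709 billion.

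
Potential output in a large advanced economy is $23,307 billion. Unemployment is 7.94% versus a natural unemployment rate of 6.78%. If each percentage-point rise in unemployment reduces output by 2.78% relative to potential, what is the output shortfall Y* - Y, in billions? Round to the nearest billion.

$752 billion

Output gap = -2.78 × (7.94 - 6.78) = -2.78 × 1.16 = -3.2248%.
Actual GDP ≈ 23307 × 0.967752 ≈ 22555 billion, so the shortfall is 23307 - 22555 = 752 billion.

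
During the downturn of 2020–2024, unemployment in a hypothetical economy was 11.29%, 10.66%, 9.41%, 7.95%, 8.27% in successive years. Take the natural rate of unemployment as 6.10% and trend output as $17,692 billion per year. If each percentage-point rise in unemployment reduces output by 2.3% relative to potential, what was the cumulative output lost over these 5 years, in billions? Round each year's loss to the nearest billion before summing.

$6,951 billion

Year 2020: gap = -2.3 × (11.29 - 6.1) = -11.937%, loss ≈ 17692 × 11.937/100 ≈ 2112.
Year 2021: gap = -2.3 × (10.66 - 6.1) = -10.488%, loss ≈ 17692 × 10.488/100 ≈ 1856.
Year 2022: gap = -2.3 × (9.41 - 6.1) = -7.613%, loss ≈ 17692 × 7.613/100 ≈ 1347.
Year 2023: gap = -2.3 × (7.95 - 6.1) = -4.255%, loss ≈ 17692 × 4.255/100 ≈ 753.
Year 2024: gap = -2.3 × (8.27 - 6.1) = -4.991%, loss ≈ 17692 × 4.991/100 ≈ 883.
Total lost output = 2112 + 1856 + 1347 + 753 + 883 = 6951 billion.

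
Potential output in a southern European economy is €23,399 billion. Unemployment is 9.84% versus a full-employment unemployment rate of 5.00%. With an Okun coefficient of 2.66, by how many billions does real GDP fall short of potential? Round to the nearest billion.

€3,012 billion

Output gap = -2.66 × (9.84 - 5) = -2.66 × 4.84 = -12.8744%.
Actual GDP ≈ 23399 × 0.871256 ≈ 20387 billion, so the shortfall is 23399 - 20387 = 3012 billion.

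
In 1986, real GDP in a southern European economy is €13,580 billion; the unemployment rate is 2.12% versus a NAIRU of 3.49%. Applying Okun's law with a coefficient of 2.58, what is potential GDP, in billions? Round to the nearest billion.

€13,116 billion

Unemployment gap = 2.12 - 3.49 = -1.37 points, so output gap = -2.58 × (-1.37) = 3.5346%.
Since Y = Y* × (1 + gap/100), Y* = 13580/1.035346 ≈ 13116 billion.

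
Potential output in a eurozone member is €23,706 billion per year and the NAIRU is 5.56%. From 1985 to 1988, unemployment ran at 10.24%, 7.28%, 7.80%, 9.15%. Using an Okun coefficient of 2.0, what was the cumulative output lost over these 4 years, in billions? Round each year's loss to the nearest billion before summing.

Year 1985: gap = -2.0 × (10.24 - 5.56) = -9.36%, loss ≈ 23706 × 9.36/100 ≈ 2219.
Year 1986: gap = -2.0 × (7.28 - 5.56) = -3.44%, loss ≈ 23706 × 3.44/100 ≈ 815.
Year 1987: gap = -2.0 × (7.8 - 5.56) = -4.48%, loss ≈ 23706 × 4.48/100 ≈ 1062.
Year 1988: gap = -2.0 × (9.15 - 5.56) = -7.18%, loss ≈ 23706 × 7.18/100 ≈ 1702.
Total lost output = 2219 + 815 + 1062 + 1702 = 5798 billion.

€5,798 billion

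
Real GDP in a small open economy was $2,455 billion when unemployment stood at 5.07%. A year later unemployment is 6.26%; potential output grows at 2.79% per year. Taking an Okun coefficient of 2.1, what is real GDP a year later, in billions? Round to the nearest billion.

Δu = 6.26 - 5.07 = 1.19 points.
Okun's law (growth form): g_Y = g_Y* - β × Δu = 2.79 - 2.1 × (1.19) = 2.79 - 2.499 = 0.291%.
Real GDP in the next year = 2455 × (1 + 0.291/100) = 2455 × 1.00291 ≈ 2462 billion.

$2,462 billion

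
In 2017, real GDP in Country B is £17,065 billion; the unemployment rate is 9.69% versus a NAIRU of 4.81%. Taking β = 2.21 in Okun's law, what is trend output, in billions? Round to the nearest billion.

Unemployment gap = 9.69 - 4.81 = 4.88 points, so output gap = -2.21 × 4.88 = -10.7848%.
Since Y = Y* × (1 + gap/100), Y* = 17065/0.892152 ≈ 19128 billion.

£19,128 billion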